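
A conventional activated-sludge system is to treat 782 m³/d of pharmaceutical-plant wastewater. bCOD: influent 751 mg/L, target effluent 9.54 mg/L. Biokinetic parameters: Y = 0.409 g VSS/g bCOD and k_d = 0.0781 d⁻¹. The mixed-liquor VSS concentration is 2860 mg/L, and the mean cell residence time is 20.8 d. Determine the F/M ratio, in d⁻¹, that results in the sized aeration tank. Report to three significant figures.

F/M ≈ 0.312 d⁻¹

From the SRT design equation V = Y Q (S₀−S) θ_c / [X (1 + k_d θ_c)] = 0.409 × 782 × (751 − 9.54) × 20.8 / [2860 × (1 + 0.0781 × 20.8)] = 4.93×10^6 / 7506 = 657.2 m³.
Food-to-microorganism ratio F/M = Q S₀ / (V X) = 782 × 751 / (657.2 × 2860) = 0.3125 d⁻¹.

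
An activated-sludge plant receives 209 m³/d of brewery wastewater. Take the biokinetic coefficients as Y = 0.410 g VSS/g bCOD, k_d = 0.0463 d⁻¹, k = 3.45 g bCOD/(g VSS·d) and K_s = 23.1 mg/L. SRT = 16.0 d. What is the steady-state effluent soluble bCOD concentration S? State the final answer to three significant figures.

For a completely mixed reactor with recycle the Lawrence–McCarty relation gives S = K_s·(1 + k_d·θ_c) / [θ_c·(Y·k − k_d) − 1] = 23.1 × (1 + 0.0463 × 16.0) / [16.0 × (0.410 × 3.45 − 0.0463) − 1] = 40.21 / 20.89 = 1.925 mg/L.

S ≈ 1.92 mg/L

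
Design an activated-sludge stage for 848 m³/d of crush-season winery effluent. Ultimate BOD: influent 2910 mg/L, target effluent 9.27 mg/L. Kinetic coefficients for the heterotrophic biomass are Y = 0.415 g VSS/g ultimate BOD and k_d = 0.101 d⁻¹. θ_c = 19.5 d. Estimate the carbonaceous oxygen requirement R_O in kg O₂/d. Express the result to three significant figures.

Y_obs = Y / (1 + k_d θ_c) = 0.415 / (1 + 0.101 × 19.5) = 0.415 / 2.970 = 0.1398.
Q·(S₀ − S) = 848 × (2910 − 9.27) × 10⁻³ = 2460 kg/d removed.
Biomass synthesised: P_X = Y_obs × 2460 = 343.8 kg VSS/d.
R_O = Q·ΔS − 1.42 P_X = 2460 − 488.2 = 1972 kg O₂/d.

R_O ≈ 1970 kg O₂/d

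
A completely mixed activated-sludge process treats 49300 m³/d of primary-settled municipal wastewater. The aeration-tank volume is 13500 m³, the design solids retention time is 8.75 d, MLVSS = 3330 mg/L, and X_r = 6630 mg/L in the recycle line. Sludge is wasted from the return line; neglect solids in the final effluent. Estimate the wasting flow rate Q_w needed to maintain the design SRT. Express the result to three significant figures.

Q_w ≈ 775 m³/d

θ_c = V·X/(Q_w·X_r) when wasting from the recycle, so Q_w = V·X/(θ_c·X_r) = 13500 × 3330 / (8.75 × 6630) = 774.9 m³/d.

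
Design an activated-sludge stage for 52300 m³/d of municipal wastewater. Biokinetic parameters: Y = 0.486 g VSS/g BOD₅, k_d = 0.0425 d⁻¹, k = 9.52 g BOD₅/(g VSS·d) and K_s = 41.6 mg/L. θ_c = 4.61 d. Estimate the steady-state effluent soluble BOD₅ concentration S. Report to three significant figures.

From the Monod/SRT balance for a CMAS, S = K_s·(1+k_d θ_c)/[θ_c·(Y k − k_d) − 1] = 41.6 × (1 + 0.0425 × 4.61) / [4.61 × (0.486 × 9.52 − 0.0425) − 1] = 49.75 / 20.13 = 2.471 mg/L.

S ≈ 2.47 mg/L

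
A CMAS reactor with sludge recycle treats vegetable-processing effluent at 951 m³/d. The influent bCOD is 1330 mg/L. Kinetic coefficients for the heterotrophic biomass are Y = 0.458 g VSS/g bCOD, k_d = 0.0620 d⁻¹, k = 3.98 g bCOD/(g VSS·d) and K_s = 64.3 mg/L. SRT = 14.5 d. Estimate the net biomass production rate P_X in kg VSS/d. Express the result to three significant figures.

P_X ≈ 304 kg VSS/d

For a completely mixed reactor with recycle the Lawrence–McCarty relation gives S = K_s·(1 + k_d·θ_c) / [θ_c·(Y·k − k_d) − 1] = 64.3 × (1 + 0.0620 × 14.5) / [14.5 × (0.458 × 3.98 − 0.0620) − 1] = 122.1 / 24.53 = 4.977 mg/L.
Correct the yield for decay: Y_obs = Y/(1 + k_d θ_c) = 0.458 / (1 + 0.0620 × 14.5) = 0.458 / 1.899 = 0.2412.
Q·(S₀ − S) = 951 × (1330 − 4.98) × 10⁻³ = 1260 kg/d removed.
Biomass produced: P_X = Y_obs·Q·ΔS = 0.2412 × 1260 ≈ 303.9 kg VSS/d.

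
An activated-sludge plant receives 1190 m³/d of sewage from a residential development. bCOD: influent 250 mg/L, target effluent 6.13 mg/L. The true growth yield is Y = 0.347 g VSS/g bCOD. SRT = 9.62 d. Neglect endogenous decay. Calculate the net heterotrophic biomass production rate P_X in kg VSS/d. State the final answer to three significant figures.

Since k_d ≈ 0, Y_obs = Y = 0.347 g VSS/g bCOD.
Mass of bCOD removed per day: Q(S₀ − S) = 1190 × 243.9 g/m³ = 290.2 kg/d.
So the net sludge growth is P_X = 0.3470 × 290.2 = 100.7 kg VSS/d.

P_X ≈ 101 kg VSS/d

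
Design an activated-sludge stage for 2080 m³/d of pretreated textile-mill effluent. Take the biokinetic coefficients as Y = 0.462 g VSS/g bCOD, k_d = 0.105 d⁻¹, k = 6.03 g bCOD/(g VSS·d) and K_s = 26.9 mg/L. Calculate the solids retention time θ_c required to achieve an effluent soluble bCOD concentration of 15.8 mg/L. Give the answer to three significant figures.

Specific growth rate at S = 15.8 mg/L: μ = YkS/(K_s+S) = 0.462·6.03·15.8/(26.9+15.8) = 1.031 d⁻¹.
1/θ_c = 1.031 − 0.105 = 0.9258 d⁻¹, so θ_c = 1.080 d.

θ_c ≈ 1.08 d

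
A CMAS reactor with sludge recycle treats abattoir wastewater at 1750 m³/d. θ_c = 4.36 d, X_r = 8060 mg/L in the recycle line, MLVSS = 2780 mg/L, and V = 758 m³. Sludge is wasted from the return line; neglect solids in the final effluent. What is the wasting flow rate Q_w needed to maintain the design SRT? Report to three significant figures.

Q_w ≈ 60.0 m³/d

Wasting from the return line (neglecting effluent solids): Q_w = V·X / (θ_c·X_r) = 758.0 × 2780 / (4.36 × 8060) = 59.96 m³/d.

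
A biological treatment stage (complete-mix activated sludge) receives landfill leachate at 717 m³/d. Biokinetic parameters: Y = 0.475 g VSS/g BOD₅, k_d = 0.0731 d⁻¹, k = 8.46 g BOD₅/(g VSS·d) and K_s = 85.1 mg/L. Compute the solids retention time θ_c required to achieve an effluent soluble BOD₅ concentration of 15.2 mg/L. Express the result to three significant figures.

Specific growth rate at S = 15.2 mg/L: μ = YkS/(K_s+S) = 0.475·8.46·15.2/(85.1+15.2) = 0.6090 d⁻¹.
1/θ_c = 0.6090 − 0.0731 = 0.5359 d⁻¹, so θ_c = 1.866 d.

θ_c ≈ 1.87 d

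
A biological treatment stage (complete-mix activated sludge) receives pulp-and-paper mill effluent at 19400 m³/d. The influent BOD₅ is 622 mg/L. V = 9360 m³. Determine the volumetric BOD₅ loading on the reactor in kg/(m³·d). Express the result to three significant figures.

L_v = Q S₀ / V = 19400 × 622 × 10⁻³ / 9360 = 1.289 kg/(m³·d).

L_v ≈ 1.29 kg BOD₅/(m³·d)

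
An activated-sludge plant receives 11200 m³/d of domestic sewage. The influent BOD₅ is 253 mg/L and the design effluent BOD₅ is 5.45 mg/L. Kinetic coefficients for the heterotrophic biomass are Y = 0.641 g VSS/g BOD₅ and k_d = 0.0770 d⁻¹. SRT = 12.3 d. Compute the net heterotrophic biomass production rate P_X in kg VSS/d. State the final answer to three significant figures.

Observed yield with endogenous decay: Y_obs = Y / (1 + k_d·θ_c) = 0.641 / (1 + 0.0770 × 12.3) = 0.641 / 1.947 = 0.3292 g VSS/g BOD₅.
Q·(S₀ − S) = 11200 × (253 − 5.45) × 10⁻³ = 2773 kg/d removed.
Biomass produced: P_X = Y_obs·Q·ΔS = 0.3292 × 2773 ≈ 912.7 kg VSS/d.

P_X ≈ 913 kg VSS/d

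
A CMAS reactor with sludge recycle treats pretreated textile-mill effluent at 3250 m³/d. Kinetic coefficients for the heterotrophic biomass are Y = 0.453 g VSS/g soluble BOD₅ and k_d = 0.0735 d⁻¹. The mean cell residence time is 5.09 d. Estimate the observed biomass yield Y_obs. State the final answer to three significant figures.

Observed yield with endogenous decay: Y_obs = Y / (1 + k_d·θ_c) = 0.453 / (1 + 0.0735 × 5.09) = 0.453 / 1.374 = 0.3297 g VSS/g soluble BOD₅.

Y_obs ≈ 0.330 g VSS/g soluble BOD₅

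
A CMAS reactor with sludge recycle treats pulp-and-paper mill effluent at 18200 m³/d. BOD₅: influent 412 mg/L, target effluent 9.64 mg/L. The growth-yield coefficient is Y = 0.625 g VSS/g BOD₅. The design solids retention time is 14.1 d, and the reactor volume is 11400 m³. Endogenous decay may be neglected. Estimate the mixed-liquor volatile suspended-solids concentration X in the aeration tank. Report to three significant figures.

X ≈ 5660 mg/L

X = Y·Q·ΔS·θ_c / V = 0.625 × 18200 × (412 − 9.64) × 14.1 / 11400 = 5661 mg/L.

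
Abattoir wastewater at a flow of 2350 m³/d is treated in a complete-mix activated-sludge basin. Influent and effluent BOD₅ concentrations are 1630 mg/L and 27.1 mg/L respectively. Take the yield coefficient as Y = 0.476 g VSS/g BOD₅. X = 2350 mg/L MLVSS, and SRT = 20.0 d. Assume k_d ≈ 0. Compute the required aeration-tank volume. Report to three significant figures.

With k_d = 0 the design equation reduces to V = Y Q (S₀−S) θ_c / X = 0.476 × 2350 × (1630 − 27.1) × 20.0 / 2350 = 15260 m³.

V ≈ 15300 m³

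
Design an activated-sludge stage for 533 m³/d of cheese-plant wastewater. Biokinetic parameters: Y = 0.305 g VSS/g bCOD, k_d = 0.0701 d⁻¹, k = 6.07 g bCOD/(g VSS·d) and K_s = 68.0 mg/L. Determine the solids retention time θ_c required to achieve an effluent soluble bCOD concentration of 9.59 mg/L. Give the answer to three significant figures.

Specific growth rate at S = 9.59 mg/L: μ = YkS/(K_s+S) = 0.305·6.07·9.59/(68.0+9.59) = 0.2288 d⁻¹.
Then 1/θ_c = μ − k_d = 0.2288 − 0.0701 = 0.1587 d⁻¹, giving θ_c = 6.300 d.

θ_c ≈ 6.30 d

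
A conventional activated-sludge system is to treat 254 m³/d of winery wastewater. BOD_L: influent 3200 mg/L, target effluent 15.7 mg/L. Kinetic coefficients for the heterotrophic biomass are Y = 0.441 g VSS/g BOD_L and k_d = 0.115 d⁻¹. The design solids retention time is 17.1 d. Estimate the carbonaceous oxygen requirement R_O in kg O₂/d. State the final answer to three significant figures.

Correct the yield for decay: Y_obs = Y/(1 + k_d θ_c) = 0.441 / (1 + 0.115 × 17.1) = 0.441 / 2.967 = 0.1487.
Q·(S₀ − S) = 254 × (3200 − 15.7) × 10⁻³ = 808.8 kg/d removed.
P_X = Y_obs·Q·(S₀ − S) = 0.1487 × 808.8 = 120.2 kg VSS/d.
Carbonaceous O₂ demand = substrate oxidised − cell-mass equivalent = 808.8 − 1.42 × 120.2 = 638.1 kg O₂/d.

R_O ≈ 638 kg O₂/d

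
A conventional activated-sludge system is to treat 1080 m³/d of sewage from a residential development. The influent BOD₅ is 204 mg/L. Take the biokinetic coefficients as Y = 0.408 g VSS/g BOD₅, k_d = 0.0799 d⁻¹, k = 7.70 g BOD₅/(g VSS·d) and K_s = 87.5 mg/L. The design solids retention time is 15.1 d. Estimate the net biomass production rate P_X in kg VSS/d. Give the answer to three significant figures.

P_X ≈ 39.9 kg VSS/d

From the Monod/SRT balance for a CMAS, S = K_s·(1+k_d θ_c)/[θ_c·(Y k − k_d) − 1] = 87.5 × (1 + 0.0799 × 15.1) / [15.1 × (0.408 × 7.70 − 0.0799) − 1] = 193.1 / 45.23 = 4.268 mg/L.
Y_obs = Y / (1 + k_d θ_c) = 0.408 / (1 + 0.0799 × 15.1) = 0.408 / 2.206 = 0.1849.
Substrate removed = Q·(S₀ − S) = 1080 m³/d × (204 − 4.27) g/m³ = 2.16×10^5 g/d = 215.7 kg/d.
Net biomass production P_X = Y_obs × Q·(S₀ − S) = 0.1849 × 215.7 = 39.89 kg VSS/d.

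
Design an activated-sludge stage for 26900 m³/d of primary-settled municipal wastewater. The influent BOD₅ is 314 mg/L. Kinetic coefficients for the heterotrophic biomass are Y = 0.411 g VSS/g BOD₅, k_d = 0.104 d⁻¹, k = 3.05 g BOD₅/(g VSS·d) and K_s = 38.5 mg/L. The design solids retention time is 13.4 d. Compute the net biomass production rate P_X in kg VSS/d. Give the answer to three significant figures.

From the Monod/SRT balance for a CMAS, S = K_s·(1+k_d θ_c)/[θ_c·(Y k − k_d) − 1] = 38.5 × (1 + 0.104 × 13.4) / [13.4 × (0.411 × 3.05 − 0.104) − 1] = 92.15 / 14.40 = 6.398 mg/L.
Y_obs = Y / (1 + k_d θ_c) = 0.411 / (1 + 0.104 × 13.4) = 0.411 / 2.394 = 0.1717.
Mass of BOD₅ removed per day: Q(S₀ − S) = 26900 × 307.6 g/m³ = 8274 kg/d.
So the net sludge growth is P_X = 0.1717 × 8274 = 1421 kg VSS/d.

P_X ≈ 1420 kg VSS/d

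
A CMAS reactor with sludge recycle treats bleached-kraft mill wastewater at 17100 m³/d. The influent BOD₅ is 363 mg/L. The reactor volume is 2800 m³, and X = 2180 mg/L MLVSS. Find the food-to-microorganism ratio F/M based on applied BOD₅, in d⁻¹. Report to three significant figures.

F/M ≈ 1.02 d⁻¹

Food-to-microorganism ratio F/M = Q S₀ / (V X) = 17100 × 363 / (2800 × 2180) = 1.017 d⁻¹.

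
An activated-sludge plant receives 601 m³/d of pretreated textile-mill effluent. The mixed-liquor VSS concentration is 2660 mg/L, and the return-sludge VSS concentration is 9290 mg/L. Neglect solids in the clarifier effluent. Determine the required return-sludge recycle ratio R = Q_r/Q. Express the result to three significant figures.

Solids balance on the clarifier gives (1+R)X = R·X_r, so R = X/(X_r − X) = 2660 / (9290 − 2660) = 0.4012.

R ≈ 0.401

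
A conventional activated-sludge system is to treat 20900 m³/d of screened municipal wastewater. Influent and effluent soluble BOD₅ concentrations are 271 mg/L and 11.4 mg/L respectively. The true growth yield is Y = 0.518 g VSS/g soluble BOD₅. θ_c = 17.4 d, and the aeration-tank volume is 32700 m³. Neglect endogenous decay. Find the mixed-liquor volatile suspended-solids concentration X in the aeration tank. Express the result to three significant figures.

X = Y·Q·ΔS·θ_c / V = 0.518 × 20900 × (271 − 11.4) × 17.4 / 32700 = 1495 mg/L.

X ≈ 1500 mg/L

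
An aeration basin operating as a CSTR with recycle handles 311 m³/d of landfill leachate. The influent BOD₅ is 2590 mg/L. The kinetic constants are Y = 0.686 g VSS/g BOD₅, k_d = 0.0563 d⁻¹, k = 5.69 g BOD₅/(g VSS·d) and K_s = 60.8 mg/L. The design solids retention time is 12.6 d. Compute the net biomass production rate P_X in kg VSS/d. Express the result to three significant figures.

P_X ≈ 323 kg VSS/d

From the Monod/SRT balance for a CMAS, S = K_s·(1+k_d θ_c)/[θ_c·(Y k − k_d) − 1] = 60.8 × (1 + 0.0563 × 12.6) / [12.6 × (0.686 × 5.69 − 0.0563) − 1] = 103.9 / 47.47 = 2.189 mg/L.
Correct the yield for decay: Y_obs = Y/(1 + k_d θ_c) = 0.686 / (1 + 0.0563 × 12.6) = 0.686 / 1.709 = 0.4013.
Mass of BOD₅ removed per day: Q(S₀ − S) = 311 × 2588 g/m³ = 804.8 kg/d.
So the net sludge growth is P_X = 0.4013 × 804.8 = 323.0 kg VSS/d.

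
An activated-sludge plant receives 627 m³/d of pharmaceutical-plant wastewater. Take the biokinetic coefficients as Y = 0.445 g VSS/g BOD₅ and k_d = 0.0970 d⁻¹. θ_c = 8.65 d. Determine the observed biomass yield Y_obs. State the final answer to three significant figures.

Observed yield with endogenous decay: Y_obs = Y / (1 + k_d·θ_c) = 0.445 / (1 + 0.0970 × 8.65) = 0.445 / 1.839 = 0.2420 g VSS/g BOD₅.

Y_obs ≈ 0.242 g VSS/g BOD₅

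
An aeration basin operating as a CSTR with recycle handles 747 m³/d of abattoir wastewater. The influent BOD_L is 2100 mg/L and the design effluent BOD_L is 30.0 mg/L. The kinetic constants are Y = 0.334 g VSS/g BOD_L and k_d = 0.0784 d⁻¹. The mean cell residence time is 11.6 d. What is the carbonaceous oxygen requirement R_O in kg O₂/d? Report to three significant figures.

The observed yield is Y_obs = Y/(1 + k_d·θ_c) = 0.334 / (1 + 0.0784 × 11.6) = 0.334 / 1.909 = 0.1749 g VSS per g BOD_L removed.
Mass of BOD_L removed per day: Q(S₀ − S) = 747 × 2070 g/m³ = 1546 kg/d.
Net sludge production P_X = 0.1749 × 1546 = 270.5 kg VSS/d.
R_O = Q·(S₀ − S) − 1.42·P_X = 1546 − 1.42 × 270.5 = 1162 kg O₂/d.

R_O ≈ 1160 kg O₂/d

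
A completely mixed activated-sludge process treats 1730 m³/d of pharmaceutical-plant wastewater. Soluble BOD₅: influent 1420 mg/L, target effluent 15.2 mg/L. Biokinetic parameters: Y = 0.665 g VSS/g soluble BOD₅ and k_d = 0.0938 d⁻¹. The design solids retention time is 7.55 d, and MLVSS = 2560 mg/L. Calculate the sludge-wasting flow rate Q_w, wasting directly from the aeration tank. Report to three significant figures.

Q_w ≈ 370 m³/d

From the SRT design equation V = Y Q (S₀−S) θ_c / [X (1 + k_d θ_c)] = 0.665 × 1730 × (1420 − 15.2) × 7.55 / [2560 × (1 + 0.0938 × 7.55)] = 1.22×10^7 / 4373 = 2790 m³.
Wasting from the aeration tank: Q_w = V / θ_c = 2790 / 7.55 = 369.6 m³/d.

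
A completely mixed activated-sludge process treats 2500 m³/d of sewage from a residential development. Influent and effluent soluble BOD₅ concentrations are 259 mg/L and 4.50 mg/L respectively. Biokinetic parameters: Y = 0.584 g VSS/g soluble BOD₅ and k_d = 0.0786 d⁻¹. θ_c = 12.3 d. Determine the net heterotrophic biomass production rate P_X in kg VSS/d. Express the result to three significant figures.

Correct the yield for decay: Y_obs = Y/(1 + k_d θ_c) = 0.584 / (1 + 0.0786 × 12.3) = 0.584 / 1.967 = 0.2969.
Substrate removed = Q·(S₀ − S) = 2500 m³/d × (259 − 4.50) g/m³ = 6.36×10^5 g/d = 636.2 kg/d.
Net biomass production P_X = Y_obs × Q·(S₀ − S) = 0.2969 × 636.2 = 188.9 kg VSS/d.

P_X ≈ 189 kg VSS/d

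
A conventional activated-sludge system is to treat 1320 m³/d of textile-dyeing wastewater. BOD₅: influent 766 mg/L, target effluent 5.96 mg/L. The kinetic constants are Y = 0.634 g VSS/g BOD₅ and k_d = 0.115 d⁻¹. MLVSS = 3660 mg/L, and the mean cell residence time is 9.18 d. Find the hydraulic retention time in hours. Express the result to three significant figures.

τ ≈ 14.1 h

Steady-state biomass mass balance: V·X·(1 + k_d·θ_c) = Y·Q·(S₀ − S)·θ_c, so V = 0.634 × 1320 × (766 − 5.96) × 9.18 / [3660 × (1 + 0.115 × 9.18)] = 5.84×10^6 / 7524 = 776.1 m³.
τ = V/Q = 776.1/1320 = 0.5879 d, or 14.11 h.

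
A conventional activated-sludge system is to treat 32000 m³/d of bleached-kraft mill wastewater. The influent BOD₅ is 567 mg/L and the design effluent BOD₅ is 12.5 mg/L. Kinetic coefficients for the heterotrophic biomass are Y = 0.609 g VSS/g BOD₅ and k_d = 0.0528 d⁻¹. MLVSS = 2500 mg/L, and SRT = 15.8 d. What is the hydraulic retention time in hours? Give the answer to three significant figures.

From the SRT design equation V = Y Q (S₀−S) θ_c / [X (1 + k_d θ_c)] = 0.609 × 32000 × (567 − 12.5) × 15.8 / [2500 × (1 + 0.0528 × 15.8)] = 1.71×10^8 / 4586 = 37233 m³.
Hydraulic retention time τ = V/Q = 37233 / 32000 = 1.164 d = 27.92 h.

τ ≈ 27.9 h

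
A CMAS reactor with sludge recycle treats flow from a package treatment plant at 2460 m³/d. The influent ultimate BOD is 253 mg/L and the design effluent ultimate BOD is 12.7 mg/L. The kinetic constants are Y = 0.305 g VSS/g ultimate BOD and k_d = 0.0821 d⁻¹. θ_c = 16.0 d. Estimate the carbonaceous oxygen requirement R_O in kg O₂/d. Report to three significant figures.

R_O ≈ 480 kg O₂/d

Correct the yield for decay: Y_obs = Y/(1 + k_d θ_c) = 0.305 / (1 + 0.0821 × 16.0) = 0.305 / 2.314 = 0.1318.
ΔS = 253 − 12.7 = 240.3 mg/L, so the substrate removal rate is 2460 × 240.3/1000 = 591.1 kg ultimate BOD/d.
P_X = Y_obs·Q·(S₀ − S) = 0.1318 × 591.1 = 77.93 kg VSS/d.
Carbonaceous O₂ demand = substrate oxidised − cell-mass equivalent = 591.1 − 1.42 × 77.93 = 480.5 kg O₂/d.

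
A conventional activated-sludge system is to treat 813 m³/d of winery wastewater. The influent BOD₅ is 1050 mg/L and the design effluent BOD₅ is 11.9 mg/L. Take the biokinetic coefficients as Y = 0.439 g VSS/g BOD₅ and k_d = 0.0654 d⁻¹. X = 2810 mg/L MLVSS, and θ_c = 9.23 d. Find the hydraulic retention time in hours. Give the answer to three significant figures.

Rearranging the biomass balance for a CMAS with decay, V = Y·Q·ΔS·θ_c / [X·(1+k_d θ_c)] = 0.439 × 813 × (1050 − 11.9) × 9.23 / [2810 × (1 + 0.0654 × 9.23)] = 3.42×10^6 / 4506 = 758.9 m³.
τ = V/Q = 758.9/813 = 0.9335 d, or 22.40 h.

τ ≈ 22.4 h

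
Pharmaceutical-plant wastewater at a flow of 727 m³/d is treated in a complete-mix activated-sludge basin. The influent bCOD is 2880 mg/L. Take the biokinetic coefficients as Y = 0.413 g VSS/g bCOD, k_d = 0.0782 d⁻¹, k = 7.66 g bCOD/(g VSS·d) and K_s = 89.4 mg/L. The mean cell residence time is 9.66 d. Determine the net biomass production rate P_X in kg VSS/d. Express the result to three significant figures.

P_X ≈ 492 kg VSS/d

For a completely mixed reactor with recycle the Lawrence–McCarty relation gives S = K_s·(1 + k_d·θ_c) / [θ_c·(Y·k − k_d) − 1] = 89.4 × (1 + 0.0782 × 9.66) / [9.66 × (0.413 × 7.66 − 0.0782) − 1] = 156.9 / 28.80 = 5.448 mg/L.
Y_obs = Y / (1 + k_d θ_c) = 0.413 / (1 + 0.0782 × 9.66) = 0.413 / 1.755 = 0.2353.
ΔS = 2880 − 5.45 = 2875 mg/L, so the substrate removal rate is 727 × 2875/1000 = 2090 kg bCOD/d.
Biomass produced: P_X = Y_obs·Q·ΔS = 0.2353 × 2090 ≈ 491.7 kg VSS/d.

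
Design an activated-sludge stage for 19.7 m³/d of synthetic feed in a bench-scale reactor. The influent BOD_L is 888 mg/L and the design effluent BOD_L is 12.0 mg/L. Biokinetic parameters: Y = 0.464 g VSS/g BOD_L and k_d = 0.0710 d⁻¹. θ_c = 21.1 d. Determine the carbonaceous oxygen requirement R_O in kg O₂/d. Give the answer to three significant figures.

Observed yield with endogenous decay: Y_obs = Y / (1 + k_d·θ_c) = 0.464 / (1 + 0.0710 × 21.1) = 0.464 / 2.498 = 0.1857 g VSS/g BOD_L.
Substrate removed = Q·(S₀ − S) = 19.7 m³/d × (888 − 12.0) g/m³ = 1.73×10^4 g/d = 17.26 kg/d.
P_X = Y_obs·Q·(S₀ − S) = 0.1857 × 17.26 = 3.205 kg VSS/d.
R_O = Q·(S₀ − S) − 1.42·P_X = 17.26 − 1.42 × 3.205 = 12.71 kg O₂/d.

R_O ≈ 12.7 kg O₂/d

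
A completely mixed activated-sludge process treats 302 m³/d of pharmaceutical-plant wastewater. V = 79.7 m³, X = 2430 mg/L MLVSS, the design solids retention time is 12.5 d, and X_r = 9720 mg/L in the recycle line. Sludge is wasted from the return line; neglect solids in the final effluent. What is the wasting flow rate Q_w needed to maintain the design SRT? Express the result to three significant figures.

Q_w = (V·X)/(θ_c X_r) = 79.70 × 2430 / (12.5 × 9720) = 1.594 m³/d.

Q_w ≈ 1.59 m³/d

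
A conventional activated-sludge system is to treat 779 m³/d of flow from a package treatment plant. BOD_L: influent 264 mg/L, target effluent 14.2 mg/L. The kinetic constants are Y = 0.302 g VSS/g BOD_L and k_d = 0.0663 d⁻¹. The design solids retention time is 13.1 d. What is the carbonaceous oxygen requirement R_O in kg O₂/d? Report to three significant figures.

Y_obs = Y / (1 + k_d θ_c) = 0.302 / (1 + 0.0663 × 13.1) = 0.302 / 1.869 = 0.1616.
Substrate removed = Q·(S₀ − S) = 779 m³/d × (264 − 14.2) g/m³ = 1.95×10^5 g/d = 194.6 kg/d.
Biomass synthesised: P_X = Y_obs × 194.6 = 31.45 kg VSS/d.
R_O = Q·(S₀ − S) − 1.42·P_X = 194.6 − 1.42 × 31.45 = 149.9 kg O₂/d.

R_O ≈ 150 kg O₂/d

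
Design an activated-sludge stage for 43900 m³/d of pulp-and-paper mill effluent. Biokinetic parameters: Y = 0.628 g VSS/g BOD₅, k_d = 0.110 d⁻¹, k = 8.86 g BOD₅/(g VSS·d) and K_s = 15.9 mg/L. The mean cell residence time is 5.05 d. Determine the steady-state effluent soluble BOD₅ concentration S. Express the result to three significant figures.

For a completely mixed reactor with recycle the Lawrence–McCarty relation gives S = K_s·(1 + k_d·θ_c) / [θ_c·(Y·k − k_d) − 1] = 15.9 × (1 + 0.110 × 5.05) / [5.05 × (0.628 × 8.86 − 0.110) − 1] = 24.73 / 26.54 = 0.9318 mg/L.

S ≈ 0.932 mg/L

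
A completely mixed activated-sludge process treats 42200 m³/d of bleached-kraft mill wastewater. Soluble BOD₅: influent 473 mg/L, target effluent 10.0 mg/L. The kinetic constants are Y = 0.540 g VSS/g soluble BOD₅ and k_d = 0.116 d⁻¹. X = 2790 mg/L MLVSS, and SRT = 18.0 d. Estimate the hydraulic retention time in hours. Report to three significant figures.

τ ≈ 12.5 h

Steady-state biomass mass balance: V·X·(1 + k_d·θ_c) = Y·Q·(S₀ − S)·θ_c, so V = 0.540 × 42200 × (473 − 10.0) × 18.0 / [2790 × (1 + 0.116 × 18.0)] = 1.9×10^8 / 8616 = 22043 m³.
HRT = V/Q = 22043 m³ / 42200 m³·d⁻¹ = 0.5224 d × 24 = 12.54 h.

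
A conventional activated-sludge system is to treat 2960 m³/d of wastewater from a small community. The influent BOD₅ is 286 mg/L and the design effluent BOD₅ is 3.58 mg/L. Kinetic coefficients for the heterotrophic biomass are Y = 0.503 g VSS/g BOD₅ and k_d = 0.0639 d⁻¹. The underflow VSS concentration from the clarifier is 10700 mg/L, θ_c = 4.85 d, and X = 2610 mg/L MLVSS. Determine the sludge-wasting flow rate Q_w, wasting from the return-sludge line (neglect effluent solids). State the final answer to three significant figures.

Q_w ≈ 30.0 m³/d

Rearranging the biomass balance for a CMAS with decay, V = Y·Q·ΔS·θ_c / [X·(1+k_d θ_c)] = 0.503 × 2960 × (286 − 3.58) × 4.85 / [2610 × (1 + 0.0639 × 4.85)] = 2.04×10^6 / 3419 = 596.5 m³.
Q_w = (V·X)/(θ_c X_r) = 596.5 × 2610 / (4.85 × 10700) = 30.00 m³/d.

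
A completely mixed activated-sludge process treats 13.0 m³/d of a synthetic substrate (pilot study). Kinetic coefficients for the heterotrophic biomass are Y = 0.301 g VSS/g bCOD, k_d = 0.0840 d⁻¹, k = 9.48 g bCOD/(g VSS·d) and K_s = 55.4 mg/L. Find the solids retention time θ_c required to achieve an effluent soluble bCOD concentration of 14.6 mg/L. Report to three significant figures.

θ_c ≈ 1.96 d

Specific growth rate at S = 14.6 mg/L: μ = YkS/(K_s+S) = 0.301·9.48·14.6/(55.4+14.6) = 0.5952 d⁻¹.
θ_c = 1/(μ − k_d) = 1/(0.5952 − 0.0840) = 1/0.5112 = 1.956 d.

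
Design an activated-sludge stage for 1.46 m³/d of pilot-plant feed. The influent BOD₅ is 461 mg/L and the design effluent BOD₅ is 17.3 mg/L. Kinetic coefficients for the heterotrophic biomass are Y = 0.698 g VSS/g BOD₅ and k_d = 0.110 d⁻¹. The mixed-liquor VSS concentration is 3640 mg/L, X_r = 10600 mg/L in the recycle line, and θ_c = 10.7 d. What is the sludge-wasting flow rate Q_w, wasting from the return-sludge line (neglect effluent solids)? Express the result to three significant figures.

Q_w ≈ 0.0196 m³/d

Rearranging the biomass balance for a CMAS with decay, V = Y·Q·ΔS·θ_c / [X·(1+k_d θ_c)] = 0.698 × 1.46 × (461 − 17.3) × 10.7 / [3640 × (1 + 0.110 × 10.7)] = 4.84×10^3 / 7924 = 0.6106 m³.
Q_w = (V·X)/(θ_c X_r) = 0.6106 × 3640 / (10.7 × 10600) = 0.01959 m³/d.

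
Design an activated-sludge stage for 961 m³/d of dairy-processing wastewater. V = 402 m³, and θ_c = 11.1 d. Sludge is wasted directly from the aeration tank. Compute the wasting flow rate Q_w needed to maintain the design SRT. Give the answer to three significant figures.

Q_w ≈ 36.2 m³/d

Wasting from the aeration tank: Q_w = V / θ_c = 402.0 / 11.1 = 36.22 m³/d.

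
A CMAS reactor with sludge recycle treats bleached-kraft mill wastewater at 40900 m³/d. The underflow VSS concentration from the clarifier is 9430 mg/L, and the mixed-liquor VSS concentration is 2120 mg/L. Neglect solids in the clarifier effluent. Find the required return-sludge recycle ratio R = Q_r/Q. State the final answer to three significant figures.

Solids balance on the clarifier gives (1+R)X = R·X_r, so R = X/(X_r − X) = 2120 / (9430 − 2120) = 0.2900.

R ≈ 0.290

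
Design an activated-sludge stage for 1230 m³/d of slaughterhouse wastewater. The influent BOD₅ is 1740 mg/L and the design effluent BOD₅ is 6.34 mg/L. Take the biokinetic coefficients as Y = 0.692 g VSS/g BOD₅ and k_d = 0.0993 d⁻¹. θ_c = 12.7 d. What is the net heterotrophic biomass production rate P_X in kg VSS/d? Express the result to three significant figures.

P_X ≈ 653 kg VSS/d

Y_obs = Y / (1 + k_d θ_c) = 0.692 / (1 + 0.0993 × 12.7) = 0.692 / 2.261 = 0.3060.
Mass of BOD₅ removed per day: Q(S₀ − S) = 1230 × 1734 g/m³ = 2132 kg/d.
So the net sludge growth is P_X = 0.3060 × 2132 = 652.6 kg VSS/d.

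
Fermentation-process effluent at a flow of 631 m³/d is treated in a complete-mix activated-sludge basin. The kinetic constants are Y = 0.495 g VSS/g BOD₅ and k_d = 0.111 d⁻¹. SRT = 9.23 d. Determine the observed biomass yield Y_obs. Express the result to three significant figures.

Y_obs ≈ 0.245 g VSS/g BOD₅

Y_obs = Y / (1 + k_d θ_c) = 0.495 / (1 + 0.111 × 9.23) = 0.495 / 2.025 = 0.2445.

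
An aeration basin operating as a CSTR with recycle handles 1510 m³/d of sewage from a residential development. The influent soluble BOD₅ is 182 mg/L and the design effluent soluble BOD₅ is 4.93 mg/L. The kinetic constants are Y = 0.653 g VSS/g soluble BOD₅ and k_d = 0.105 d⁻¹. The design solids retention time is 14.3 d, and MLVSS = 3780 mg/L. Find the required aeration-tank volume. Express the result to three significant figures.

V ≈ 264 m³

Rearranging the biomass balance for a CMAS with decay, V = Y·Q·ΔS·θ_c / [X·(1+k_d θ_c)] = 0.653 × 1510 × (182 − 4.93) × 14.3 / [3780 × (1 + 0.105 × 14.3)] = 2.5×10^6 / 9456 = 264.0 m³.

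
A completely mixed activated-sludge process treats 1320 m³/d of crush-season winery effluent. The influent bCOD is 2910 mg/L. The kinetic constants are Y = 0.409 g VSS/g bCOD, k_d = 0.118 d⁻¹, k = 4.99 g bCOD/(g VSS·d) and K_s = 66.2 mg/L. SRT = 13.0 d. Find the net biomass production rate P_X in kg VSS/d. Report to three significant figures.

Effluent substrate depends only on kinetics and SRT: S = K_s(1 + k_d θ_c) / [θ_c(Yk − k_d) − 1] = 66.2 × (1 + 0.118 × 13.0) / [13.0 × (0.409 × 4.99 − 0.118) − 1] = 167.8 / 24.00 = 6.990 mg/L.
Observed yield with endogenous decay: Y_obs = Y / (1 + k_d·θ_c) = 0.409 / (1 + 0.118 × 13.0) = 0.409 / 2.534 = 0.1614 g VSS/g bCOD.
Mass of bCOD removed per day: Q(S₀ − S) = 1320 × 2903 g/m³ = 3832 kg/d.
Net biomass production P_X = Y_obs × Q·(S₀ − S) = 0.1614 × 3832 = 618.5 kg VSS/d.

P_X ≈ 618 kg VSS/d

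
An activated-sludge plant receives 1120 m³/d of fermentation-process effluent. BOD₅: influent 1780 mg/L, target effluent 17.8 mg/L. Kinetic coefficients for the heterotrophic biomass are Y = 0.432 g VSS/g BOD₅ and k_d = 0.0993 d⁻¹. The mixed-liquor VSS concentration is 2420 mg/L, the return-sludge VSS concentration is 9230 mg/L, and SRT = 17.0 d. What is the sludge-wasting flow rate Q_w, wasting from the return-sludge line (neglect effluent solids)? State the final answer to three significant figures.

From the SRT design equation V = Y Q (S₀−S) θ_c / [X (1 + k_d θ_c)] = 0.432 × 1120 × (1780 − 17.8) × 17.0 / [2420 × (1 + 0.0993 × 17.0)] = 1.45×10^7 / 6505 = 2228 m³.
Q_w = (V·X)/(θ_c X_r) = 2228 × 2420 / (17.0 × 9230) = 34.36 m³/d.

Q_w ≈ 34.4 m³/d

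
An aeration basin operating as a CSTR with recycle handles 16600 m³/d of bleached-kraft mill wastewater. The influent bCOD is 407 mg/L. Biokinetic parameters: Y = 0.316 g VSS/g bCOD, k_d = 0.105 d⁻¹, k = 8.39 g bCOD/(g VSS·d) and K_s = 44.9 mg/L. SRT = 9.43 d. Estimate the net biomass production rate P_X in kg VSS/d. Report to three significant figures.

For a completely mixed reactor with recycle the Lawrence–McCarty relation gives S = K_s·(1 + k_d·θ_c) / [θ_c·(Y·k − k_d) − 1] = 44.9 × (1 + 0.105 × 9.43) / [9.43 × (0.316 × 8.39 − 0.105) − 1] = 89.36 / 23.01 = 3.883 mg/L.
Correct the yield for decay: Y_obs = Y/(1 + k_d θ_c) = 0.316 / (1 + 0.105 × 9.43) = 0.316 / 1.990 = 0.1588.
Mass of bCOD removed per day: Q(S₀ − S) = 16600 × 403.1 g/m³ = 6692 kg/d.
Net biomass production P_X = Y_obs × Q·(S₀ − S) = 0.1588 × 6692 = 1063 kg VSS/d.

P_X ≈ 1060 kg VSS/d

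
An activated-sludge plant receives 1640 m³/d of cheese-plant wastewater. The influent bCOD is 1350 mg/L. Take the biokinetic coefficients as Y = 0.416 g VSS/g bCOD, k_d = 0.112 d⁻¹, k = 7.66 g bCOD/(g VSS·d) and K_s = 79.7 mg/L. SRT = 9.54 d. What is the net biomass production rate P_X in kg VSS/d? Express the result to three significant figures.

P_X ≈ 443 kg VSS/d

From the Monod/SRT balance for a CMAS, S = K_s·(1+k_d θ_c)/[θ_c·(Y k − k_d) − 1] = 79.7 × (1 + 0.112 × 9.54) / [9.54 × (0.416 × 7.66 − 0.112) − 1] = 164.9 / 28.33 = 5.819 mg/L.
Y_obs = Y / (1 + k_d θ_c) = 0.416 / (1 + 0.112 × 9.54) = 0.416 / 2.068 = 0.2011.
Mass of bCOD removed per day: Q(S₀ − S) = 1640 × 1344 g/m³ = 2204 kg/d.
Net biomass production P_X = Y_obs × Q·(S₀ − S) = 0.2011 × 2204 = 443.3 kg VSS/d.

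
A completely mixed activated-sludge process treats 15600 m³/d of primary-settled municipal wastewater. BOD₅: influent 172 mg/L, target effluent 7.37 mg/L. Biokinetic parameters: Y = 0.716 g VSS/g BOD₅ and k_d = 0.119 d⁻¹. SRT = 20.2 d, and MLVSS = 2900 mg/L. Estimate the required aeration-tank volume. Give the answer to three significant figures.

From the SRT design equation V = Y Q (S₀−S) θ_c / [X (1 + k_d θ_c)] = 0.716 × 15600 × (172 − 7.37) × 20.2 / [2900 × (1 + 0.119 × 20.2)] = 3.71×10^7 / 9871 = 3763 m³.

V ≈ 3760 m³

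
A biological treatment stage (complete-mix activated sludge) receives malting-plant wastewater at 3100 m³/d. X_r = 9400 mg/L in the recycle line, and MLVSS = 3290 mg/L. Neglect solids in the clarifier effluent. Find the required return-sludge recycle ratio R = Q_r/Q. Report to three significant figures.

R = Q_r/Q = X/(X_r − X) = 3290 / (9400 − 3290) = 0.5385.

R ≈ 0.538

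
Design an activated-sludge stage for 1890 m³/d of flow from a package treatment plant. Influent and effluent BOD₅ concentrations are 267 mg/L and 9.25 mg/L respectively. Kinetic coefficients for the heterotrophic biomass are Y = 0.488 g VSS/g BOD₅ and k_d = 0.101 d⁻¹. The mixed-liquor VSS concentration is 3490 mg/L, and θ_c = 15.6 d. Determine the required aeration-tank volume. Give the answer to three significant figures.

V ≈ 413 m³

From the SRT design equation V = Y Q (S₀−S) θ_c / [X (1 + k_d θ_c)] = 0.488 × 1890 × (267 − 9.25) × 15.6 / [3490 × (1 + 0.101 × 15.6)] = 3.71×10^6 / 8989 = 412.6 m³.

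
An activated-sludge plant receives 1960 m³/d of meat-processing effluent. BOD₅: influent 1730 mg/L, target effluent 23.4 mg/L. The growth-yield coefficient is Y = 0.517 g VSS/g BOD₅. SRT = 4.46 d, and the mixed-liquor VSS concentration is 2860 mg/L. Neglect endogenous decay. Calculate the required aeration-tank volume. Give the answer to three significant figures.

Biomass mass balance (decay neglected): V·X = Y·Q·(S₀ − S)·θ_c, so V = 0.517 × 1960 × (1730 − 23.4) × 4.46 / 2860 = 2697 m³.

V ≈ 2700 m³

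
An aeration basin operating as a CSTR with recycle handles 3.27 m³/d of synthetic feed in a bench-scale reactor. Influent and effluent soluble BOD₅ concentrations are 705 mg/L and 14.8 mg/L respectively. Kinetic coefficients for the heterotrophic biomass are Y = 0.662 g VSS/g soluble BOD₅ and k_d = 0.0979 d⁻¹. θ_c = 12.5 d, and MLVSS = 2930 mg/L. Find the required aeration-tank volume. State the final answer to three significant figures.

V ≈ 2.87 m³

From the SRT design equation V = Y Q (S₀−S) θ_c / [X (1 + k_d θ_c)] = 0.662 × 3.27 × (705 − 14.8) × 12.5 / [2930 × (1 + 0.0979 × 12.5)] = 1.87×10^4 / 6516 = 2.866 m³.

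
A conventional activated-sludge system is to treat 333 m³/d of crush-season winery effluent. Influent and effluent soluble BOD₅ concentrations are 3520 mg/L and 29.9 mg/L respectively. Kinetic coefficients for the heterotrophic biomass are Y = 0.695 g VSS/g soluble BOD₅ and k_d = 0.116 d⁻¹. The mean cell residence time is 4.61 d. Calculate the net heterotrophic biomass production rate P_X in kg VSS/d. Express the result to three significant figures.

P_X ≈ 526 kg VSS/d

Y_obs = Y / (1 + k_d θ_c) = 0.695 / (1 + 0.116 × 4.61) = 0.695 / 1.535 = 0.4528.
Substrate removed = Q·(S₀ − S) = 333 m³/d × (3520 − 29.9) g/m³ = 1.16×10^6 g/d = 1162 kg/d.
So the net sludge growth is P_X = 0.4528 × 1162 = 526.3 kg VSS/d.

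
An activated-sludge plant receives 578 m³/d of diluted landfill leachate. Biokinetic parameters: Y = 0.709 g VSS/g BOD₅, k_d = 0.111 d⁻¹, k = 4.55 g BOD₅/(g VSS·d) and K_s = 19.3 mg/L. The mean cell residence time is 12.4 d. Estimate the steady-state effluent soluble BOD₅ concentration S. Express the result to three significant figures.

From the Monod/SRT balance for a CMAS, S = K_s·(1+k_d θ_c)/[θ_c·(Y k − k_d) − 1] = 19.3 × (1 + 0.111 × 12.4) / [12.4 × (0.709 × 4.55 − 0.111) − 1] = 45.86 / 37.63 = 1.219 mg/L.

S ≈ 1.22 mg/L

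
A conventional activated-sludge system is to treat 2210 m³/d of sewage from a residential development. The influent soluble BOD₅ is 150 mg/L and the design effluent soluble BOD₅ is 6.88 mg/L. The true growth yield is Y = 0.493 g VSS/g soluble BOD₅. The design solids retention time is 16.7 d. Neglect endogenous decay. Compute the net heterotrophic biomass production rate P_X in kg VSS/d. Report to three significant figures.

P_X ≈ 156 kg VSS/d

With endogenous decay neglected, the observed yield equals the true yield: Y_obs = Y = 0.493 g VSS/g soluble BOD₅.
Q·(S₀ − S) = 2210 × (150 − 6.88) × 10⁻³ = 316.3 kg/d removed.
P_X = Y_obs · Q(S₀ − S) = 0.4930 × 316.3 = 155.9 kg VSS/d.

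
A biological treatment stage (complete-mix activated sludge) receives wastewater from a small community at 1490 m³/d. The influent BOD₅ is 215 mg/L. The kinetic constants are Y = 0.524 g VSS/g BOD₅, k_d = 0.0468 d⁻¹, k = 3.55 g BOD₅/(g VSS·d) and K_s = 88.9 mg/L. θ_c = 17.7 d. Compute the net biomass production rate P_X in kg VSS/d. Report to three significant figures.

P_X ≈ 89.6 kg VSS/d

Effluent substrate depends only on kinetics and SRT: S = K_s(1 + k_d θ_c) / [θ_c(Yk − k_d) − 1] = 88.9 × (1 + 0.0468 × 17.7) / [17.7 × (0.524 × 3.55 − 0.0468) − 1] = 162.5 / 31.10 = 5.227 mg/L.
Correct the yield for decay: Y_obs = Y/(1 + k_d θ_c) = 0.524 / (1 + 0.0468 × 17.7) = 0.524 / 1.828 = 0.2866.
Q·(S₀ − S) = 1490 × (215 − 5.23) × 10⁻³ = 312.6 kg/d removed.
Net biomass production P_X = Y_obs × Q·(S₀ − S) = 0.2866 × 312.6 = 89.58 kg VSS/d.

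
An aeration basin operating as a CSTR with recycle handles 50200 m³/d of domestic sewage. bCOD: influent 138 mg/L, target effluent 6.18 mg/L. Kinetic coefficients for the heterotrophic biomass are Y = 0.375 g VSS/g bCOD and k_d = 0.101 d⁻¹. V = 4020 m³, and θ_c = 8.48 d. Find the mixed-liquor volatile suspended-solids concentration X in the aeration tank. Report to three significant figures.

X ≈ 2820 mg/L

Solving the biomass balance for X: X = Y Q (S₀−S) θ_c / [V (1+k_d θ_c)] = 0.375 × 50200 × (138 − 6.18) × 8.48 / [4020 × (1 + 0.101 × 8.48)] = 2820 mg/L.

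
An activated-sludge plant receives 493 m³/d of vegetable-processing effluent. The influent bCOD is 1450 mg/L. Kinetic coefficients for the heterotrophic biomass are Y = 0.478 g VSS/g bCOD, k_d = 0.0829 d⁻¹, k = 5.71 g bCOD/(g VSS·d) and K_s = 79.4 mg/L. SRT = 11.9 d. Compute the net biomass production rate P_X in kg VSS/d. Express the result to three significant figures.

P_X ≈ 171 kg VSS/d

From the Monod/SRT balance for a CMAS, S = K_s·(1+k_d θ_c)/[θ_c·(Y k − k_d) − 1] = 79.4 × (1 + 0.0829 × 11.9) / [11.9 × (0.478 × 5.71 − 0.0829) − 1] = 157.7 / 30.49 = 5.173 mg/L.
The observed yield is Y_obs = Y/(1 + k_d·θ_c) = 0.478 / (1 + 0.0829 × 11.9) = 0.478 / 1.987 = 0.2406 g VSS per g bCOD removed.
Substrate removed = Q·(S₀ − S) = 493 m³/d × (1450 − 5.17) g/m³ = 7.12×10^5 g/d = 712.3 kg/d.
P_X = Y_obs · Q(S₀ − S) = 0.2406 × 712.3 = 171.4 kg VSS/d.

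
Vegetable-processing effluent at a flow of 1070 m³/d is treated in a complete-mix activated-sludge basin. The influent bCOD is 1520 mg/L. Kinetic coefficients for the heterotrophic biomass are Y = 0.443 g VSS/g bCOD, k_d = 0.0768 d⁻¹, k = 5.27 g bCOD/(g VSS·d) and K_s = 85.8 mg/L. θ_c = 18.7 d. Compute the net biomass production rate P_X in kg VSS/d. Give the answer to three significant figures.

Effluent substrate depends only on kinetics and SRT: S = K_s(1 + k_d θ_c) / [θ_c(Yk − k_d) − 1] = 85.8 × (1 + 0.0768 × 18.7) / [18.7 × (0.443 × 5.27 − 0.0768) − 1] = 209.0 / 41.22 = 5.071 mg/L.
Observed yield with endogenous decay: Y_obs = Y / (1 + k_d·θ_c) = 0.443 / (1 + 0.0768 × 18.7) = 0.443 / 2.436 = 0.1818 g VSS/g bCOD.
Q·(S₀ − S) = 1070 × (1520 − 5.07) × 10⁻³ = 1621 kg/d removed.
So the net sludge growth is P_X = 0.1818 × 1621 = 294.8 kg VSS/d.

P_X ≈ 295 kg VSS/d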